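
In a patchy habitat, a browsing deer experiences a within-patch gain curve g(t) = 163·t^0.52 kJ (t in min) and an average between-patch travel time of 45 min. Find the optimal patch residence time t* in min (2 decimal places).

48.75 min

By the marginal value theorem, leave when the instantaneous gain rate g'(t) equals the habitat-wide average g(t)/(T + t).
g'(t) = 0.52·163·t^-0.48. Setting 0.52·163·t^-0.48 = 163·t^0.52/(45+t) gives 0.52(45+t) = t, so 0.48·t = 0.52×45.
t* = 0.52×45/0.48 = 48.75 min.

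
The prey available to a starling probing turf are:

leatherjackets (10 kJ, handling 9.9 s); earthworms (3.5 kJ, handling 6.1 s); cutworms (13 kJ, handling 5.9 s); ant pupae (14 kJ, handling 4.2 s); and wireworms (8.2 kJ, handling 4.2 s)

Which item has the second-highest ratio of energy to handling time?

cutworms

In descending order of E/h:
ant pupae: 14/4.2 = 3.33 kJ/s
cutworms: 13/5.9 = 2.2 kJ/s
wireworms: 8.2/4.2 = 1.95 kJ/s
leatherjackets: 10/9.9 = 1.01 kJ/s
earthworms: 3.5/6.1 = 0.574 kJ/s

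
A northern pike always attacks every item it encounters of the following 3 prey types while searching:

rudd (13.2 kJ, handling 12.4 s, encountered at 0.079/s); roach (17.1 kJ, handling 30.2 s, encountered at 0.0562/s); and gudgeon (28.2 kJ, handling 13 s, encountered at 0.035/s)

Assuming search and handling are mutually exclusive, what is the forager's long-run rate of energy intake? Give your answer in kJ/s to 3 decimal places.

0.724 kJ/s

Energy encountered per unit search time: 0.079×13.2 + 0.0562×17.1 + 0.035×28.2 = 2.991 kJ/s.
Handling time per unit search time: 0.079×12.4 + 0.0562×30.2 + 0.035×13 = 3.132.
Rate = 2.991/(1 + 3.132) = 0.7238 kJ/s.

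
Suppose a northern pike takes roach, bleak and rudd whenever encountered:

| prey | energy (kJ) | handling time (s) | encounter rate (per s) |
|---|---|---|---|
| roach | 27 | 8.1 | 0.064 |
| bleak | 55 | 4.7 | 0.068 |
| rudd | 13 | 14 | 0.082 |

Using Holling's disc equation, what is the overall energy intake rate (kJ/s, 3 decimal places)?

2.188 kJ/s

R = Σλ_iE_i / (1 + Σλ_ih_i)
Numerator: 0.064×27 + 0.068×55 + 0.082×13 = 6.534
Denominator: 1 + 0.064×8.1 + 0.068×4.7 + 0.082×14 = 2.986
R = 6.534/2.986 = 2.188 kJ/s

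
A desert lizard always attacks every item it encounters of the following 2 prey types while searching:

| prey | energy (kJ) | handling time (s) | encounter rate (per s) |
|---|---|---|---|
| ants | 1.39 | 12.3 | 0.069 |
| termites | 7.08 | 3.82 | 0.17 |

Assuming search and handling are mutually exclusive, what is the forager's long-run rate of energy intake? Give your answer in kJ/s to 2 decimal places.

0.52 kJ/s

R = (0.069×1.39 + 0.17×7.08) / (1 + 0.069×12.3 + 0.17×3.82) = 1.3/2.498 = 0.5202 kJ/s.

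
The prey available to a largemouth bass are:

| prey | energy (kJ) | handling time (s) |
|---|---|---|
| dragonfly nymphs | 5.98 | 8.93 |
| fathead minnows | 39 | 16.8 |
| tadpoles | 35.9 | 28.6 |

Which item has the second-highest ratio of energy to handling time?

Profitability E/h (kJ/s): dragonfly nymphs = 5.98/8.93 = 0.67, fathead minnows = 39/16.8 = 2.32, tadpoles = 35.9/28.6 = 1.26.
Ranked: fathead minnows > tadpoles > dragonfly nymphs.

tadpoles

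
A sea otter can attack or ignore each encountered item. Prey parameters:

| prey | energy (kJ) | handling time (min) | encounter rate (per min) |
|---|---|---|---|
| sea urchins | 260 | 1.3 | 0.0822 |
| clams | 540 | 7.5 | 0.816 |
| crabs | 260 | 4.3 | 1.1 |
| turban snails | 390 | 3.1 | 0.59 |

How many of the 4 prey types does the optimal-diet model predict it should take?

2

Profitabilities (E/h, kJ/min): sea urchins 200, turban snails 126, clams 72, crabs 60.5. Add prey in this order while the next type's profitability exceeds the intake rate on those already taken.
Rate on top 1: 19.31. turban snails: 126 > 19.31 → include.
Rate on top 2: 85.66. clams: 72 < 85.66 → exclude; stop.
Optimal diet: sea urchins, turban snails — 2 of 4 types.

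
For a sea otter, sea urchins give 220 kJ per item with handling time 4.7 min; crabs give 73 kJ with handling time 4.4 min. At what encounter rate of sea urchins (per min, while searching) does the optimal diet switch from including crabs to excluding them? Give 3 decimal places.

0.117 per min

Drop crabs once their profitability E₂/h₂ falls below the rate achievable on sea urchins alone: E₂/h₂ = λE₁/(1 + λh₁).
Solve for λ: λE₁h₂ = E₂(1 + λh₁) → λ(E₁h₂ − E₂h₁) = E₂ → λ = E₂/(E₁h₂ − E₂h₁).
λ = 73/(220×4.4 − 73×4.7) = 73/624.9 = 0.1168 per min.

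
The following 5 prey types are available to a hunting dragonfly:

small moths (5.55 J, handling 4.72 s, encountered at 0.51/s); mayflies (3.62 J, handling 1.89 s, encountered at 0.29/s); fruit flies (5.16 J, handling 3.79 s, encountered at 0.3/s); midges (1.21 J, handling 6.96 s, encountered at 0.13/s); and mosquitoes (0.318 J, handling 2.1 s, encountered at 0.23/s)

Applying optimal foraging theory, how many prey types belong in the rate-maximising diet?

3

Rank by E/h (J/s): mayflies 1.92, fruit flies 1.36, small moths 1.18, midges 0.174, mosquitoes 0.151. Include each in turn until the next type's E/h falls below the running intake rate.
Rate on top 1: 0.6781. fruit flies: 1.36 > 0.6781 → include.
Rate on top 2: 0.9675. small moths: 1.18 > 0.9675 → include.
Rate on top 3: 1.066. midges: 0.174 < 1.066 → exclude; stop.
Optimal diet: mayflies, fruit flies, small moths — 3 of 5 types.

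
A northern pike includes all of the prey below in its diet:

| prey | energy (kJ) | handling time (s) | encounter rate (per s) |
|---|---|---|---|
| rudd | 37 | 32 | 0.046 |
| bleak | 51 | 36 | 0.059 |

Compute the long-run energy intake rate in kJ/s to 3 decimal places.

1.025 kJ/s

Energy encountered per unit search time: 0.046×37 + 0.059×51 = 4.711 kJ/s.
Handling time per unit search time: 0.046×32 + 0.059×36 = 3.596.
Rate = 4.711/(1 + 3.596) = 1.025 kJ/s.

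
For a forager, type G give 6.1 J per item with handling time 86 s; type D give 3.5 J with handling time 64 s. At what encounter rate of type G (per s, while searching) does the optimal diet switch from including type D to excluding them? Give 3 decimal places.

0.039 per s

The zero-one rule: include type D iff E₂/h₂ > λE₁/(1+λh₁). Equality gives the switch point.
λE₁h₂ = E₂ + λE₂h₁ ⇒ λ = E₂/(E₁h₂ − E₂h₁) = 3.5/(390.4 − 301) = 0.03915 per s.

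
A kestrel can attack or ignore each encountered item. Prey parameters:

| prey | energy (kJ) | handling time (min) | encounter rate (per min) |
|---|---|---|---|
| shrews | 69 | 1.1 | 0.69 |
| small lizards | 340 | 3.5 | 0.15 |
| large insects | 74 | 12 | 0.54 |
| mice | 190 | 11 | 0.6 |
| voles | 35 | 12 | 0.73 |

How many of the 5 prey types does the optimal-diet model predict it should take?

Profitabilities (E/h, kJ/min): small lizards 97.1, shrews 62.7, mice 17.3, large insects 6.17, voles 2.92. Add prey in this order while the next type's profitability exceeds the intake rate on those already taken.
Rate on top 1: 33.44. shrews: 62.7 > 33.44 → include.
Rate on top 2: 43.17. mice: 17.3 < 43.17 → exclude; stop.
Optimal diet: small lizards, shrews — 2 of 5 types.

2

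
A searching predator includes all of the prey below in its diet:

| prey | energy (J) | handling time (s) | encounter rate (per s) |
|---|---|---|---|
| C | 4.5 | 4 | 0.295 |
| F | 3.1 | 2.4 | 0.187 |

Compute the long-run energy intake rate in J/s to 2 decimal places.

Energy encountered per unit search time: 0.295×4.5 + 0.187×3.1 = 1.907 J/s.
Handling time per unit search time: 0.295×4 + 0.187×2.4 = 1.629.
Rate = 1.907/(1 + 1.629) = 0.7255 J/s.

0.73 J/s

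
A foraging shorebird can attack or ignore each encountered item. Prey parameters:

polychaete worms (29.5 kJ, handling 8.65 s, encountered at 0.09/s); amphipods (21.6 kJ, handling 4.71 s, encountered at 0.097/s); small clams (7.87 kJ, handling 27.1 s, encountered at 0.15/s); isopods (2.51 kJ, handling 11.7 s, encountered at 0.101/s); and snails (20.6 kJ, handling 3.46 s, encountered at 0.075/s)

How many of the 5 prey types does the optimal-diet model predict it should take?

E/h in descending order: snails 5.95, amphipods 4.59, polychaete worms 3.41, small clams 0.29, isopods 0.215 kJ/s. The optimal diet is the largest prefix of this list for which every included type satisfies E_i/h_i > R on the types above it.
Rate on top 1: 1.227. amphipods: 4.59 > 1.227 → include.
Rate on top 2: 2.121. polychaete worms: 3.41 > 2.121 → include.
Rate on top 3: 2.523. small clams: 0.29 < 2.523 → exclude; stop.
Optimal diet: snails, amphipods, polychaete worms — 3 of 5 types.

3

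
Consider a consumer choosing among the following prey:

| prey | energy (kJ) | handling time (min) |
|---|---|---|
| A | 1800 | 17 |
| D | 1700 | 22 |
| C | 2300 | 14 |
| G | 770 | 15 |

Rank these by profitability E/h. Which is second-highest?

A

Profitability E/h (kJ/min): A = 1800/17 = 106, D = 1700/22 = 77.3, C = 2300/14 = 164, G = 770/15 = 51.3.
Ranked: C > A > D > G.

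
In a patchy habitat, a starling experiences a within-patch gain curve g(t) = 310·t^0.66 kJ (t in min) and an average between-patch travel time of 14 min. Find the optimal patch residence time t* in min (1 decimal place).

By the marginal value theorem, leave when the instantaneous gain rate g'(t) equals the habitat-wide average g(t)/(T + t).
g'(t) = 0.66·310·t^-0.34. Setting 0.66·310·t^-0.34 = 310·t^0.66/(14+t) gives 0.66(14+t) = t, so 0.34·t = 0.66×14.
t* = 0.66×14/0.34 = 27.18 min.

27.2 min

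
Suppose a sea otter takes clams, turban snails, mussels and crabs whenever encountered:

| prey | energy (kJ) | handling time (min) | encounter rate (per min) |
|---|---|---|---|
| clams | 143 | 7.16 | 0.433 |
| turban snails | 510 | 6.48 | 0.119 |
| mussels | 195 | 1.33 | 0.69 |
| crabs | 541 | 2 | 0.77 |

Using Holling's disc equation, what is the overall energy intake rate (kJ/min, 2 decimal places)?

91.93 kJ/min

R = (0.433×143 + 0.119×510 + 0.69×195 + 0.77×541) / (1 + 0.433×7.16 + 0.119×6.48 + 0.69×1.33 + 0.77×2) = 673.7/7.329 = 91.93 kJ/min.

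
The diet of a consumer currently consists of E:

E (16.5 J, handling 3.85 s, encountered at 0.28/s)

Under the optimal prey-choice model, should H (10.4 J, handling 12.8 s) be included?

Current rate: (0.28×16.5)/(1 + 0.28×3.85) = 2.223 J/s.
H: E/h = 10.4/12.8 = 0.8125 J/s.
Since 0.8125 < R, time spent handling H is better spent searching.

No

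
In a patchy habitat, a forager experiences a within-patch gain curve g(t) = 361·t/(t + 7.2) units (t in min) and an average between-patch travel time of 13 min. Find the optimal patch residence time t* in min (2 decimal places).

9.67 min

By the marginal value theorem, leave when the instantaneous gain rate g'(t) equals the habitat-wide average g(t)/(T + t).
g'(t) = 361·7.2/(t + 7.2)². Setting 361·7.2/(t+7.2)² = 361t/[(t+7.2)(13+t)] gives 7.2(13+t) = t(t+7.2), so t² = 7.2×13 = 93.6.
t* = √93.6 = 9.675 min.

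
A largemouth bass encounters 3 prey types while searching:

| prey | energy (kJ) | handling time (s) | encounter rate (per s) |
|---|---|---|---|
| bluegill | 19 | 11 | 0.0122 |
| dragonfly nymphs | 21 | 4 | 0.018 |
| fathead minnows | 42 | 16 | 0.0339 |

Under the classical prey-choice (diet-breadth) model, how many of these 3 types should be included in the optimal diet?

Profitabilities (E/h, kJ/s): dragonfly nymphs 5.25, fathead minnows 2.62, bluegill 1.73. Add prey in this order while the next type's profitability exceeds the intake rate on those already taken.
Rate on top 1: 0.3526. fathead minnows: 2.62 > 0.3526 → include.
Rate on top 2: 1.116. bluegill: 1.73 > 1.116 → include.
Optimal diet: dragonfly nymphs, fathead minnows, bluegill — 3 of 3 types.

3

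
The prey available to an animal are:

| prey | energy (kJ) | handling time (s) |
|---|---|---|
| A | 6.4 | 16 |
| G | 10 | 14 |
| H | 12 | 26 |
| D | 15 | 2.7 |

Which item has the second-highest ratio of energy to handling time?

Profitability E/h (kJ/s): A = 6.4/16 = 0.4, G = 10/14 = 0.714, H = 12/26 = 0.462, D = 15/2.7 = 5.56.
Ranked: D > G > H > A.

G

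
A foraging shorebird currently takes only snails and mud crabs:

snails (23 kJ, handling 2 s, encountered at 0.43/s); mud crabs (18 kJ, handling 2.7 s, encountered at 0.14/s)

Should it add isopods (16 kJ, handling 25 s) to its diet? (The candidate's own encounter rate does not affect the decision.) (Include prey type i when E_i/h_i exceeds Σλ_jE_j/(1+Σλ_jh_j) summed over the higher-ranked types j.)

On snails and mud crabs alone, R = ΣλE/(1+Σλh) = 12.41/2.238 = 5.545 kJ/s.
isopods: E/h = 16/25 = 0.64 kJ/s.
Since 0.64 < R, time spent handling isopods is better spent searching.

No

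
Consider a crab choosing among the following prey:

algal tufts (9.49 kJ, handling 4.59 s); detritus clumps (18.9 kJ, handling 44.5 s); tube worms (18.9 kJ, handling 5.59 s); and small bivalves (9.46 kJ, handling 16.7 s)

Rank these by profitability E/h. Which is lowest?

Profitability E/h (kJ/s): algal tufts = 9.49/4.59 = 2.07, detritus clumps = 18.9/44.5 = 0.425, tube worms = 18.9/5.59 = 3.38, small bivalves = 9.46/16.7 = 0.566.
Ranked: tube worms > algal tufts > small bivalves > detritus clumps.

detritus clumps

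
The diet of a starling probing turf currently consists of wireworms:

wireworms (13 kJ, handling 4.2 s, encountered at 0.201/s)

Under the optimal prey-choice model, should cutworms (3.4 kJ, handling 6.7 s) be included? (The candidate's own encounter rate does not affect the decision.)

No

On wireworms alone, R = ΣλE/(1+Σλh) = 2.613/1.844 = 1.417 kJ/s.
Profitability of cutworms: 3.4/6.7 = 0.5075 kJ/s.
0.5075 < 1.417, so adding cutworms would lower the average — exclude it.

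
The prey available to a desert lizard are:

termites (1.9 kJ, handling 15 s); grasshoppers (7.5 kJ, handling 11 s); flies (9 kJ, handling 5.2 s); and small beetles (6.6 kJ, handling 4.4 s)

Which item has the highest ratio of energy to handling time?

In descending order of E/h:
flies: 9/5.2 = 1.73 kJ/s
small beetles: 6.6/4.4 = 1.5 kJ/s
grasshoppers: 7.5/11 = 0.682 kJ/s
termites: 1.9/15 = 0.127 kJ/s

flies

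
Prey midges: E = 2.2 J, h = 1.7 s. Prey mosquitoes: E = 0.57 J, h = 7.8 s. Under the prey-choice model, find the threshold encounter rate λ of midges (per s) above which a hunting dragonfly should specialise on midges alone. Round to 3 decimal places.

At the threshold, the rate on midges alone equals the profitability of mosquitoes: λ·2.2/(1 + λ·1.7) = 0.57/7.8 = 0.07308.
Rearranging, λ(2.2 − 0.07308×1.7) = 0.07308, so λ = 0.07308/2.076 = 0.0352 per s.

0.035 per s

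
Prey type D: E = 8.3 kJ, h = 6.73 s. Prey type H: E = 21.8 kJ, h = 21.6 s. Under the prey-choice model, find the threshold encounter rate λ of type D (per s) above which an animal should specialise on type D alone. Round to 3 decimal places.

At the threshold, the rate on type D alone equals the profitability of type H: λ·8.3/(1 + λ·6.73) = 21.8/21.6 = 1.009.
Rearranging, λ(8.3 − 1.009×6.73) = 1.009, so λ = 1.009/1.508 = 0.6694 per s.

0.669 per s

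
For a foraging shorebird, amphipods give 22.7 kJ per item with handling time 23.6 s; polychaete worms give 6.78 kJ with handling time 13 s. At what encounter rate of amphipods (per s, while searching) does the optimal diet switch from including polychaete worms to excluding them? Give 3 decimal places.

0.050 per s

The zero-one rule: include polychaete worms iff E₂/h₂ > λE₁/(1+λh₁). Equality gives the switch point.
λE₁h₂ = E₂ + λE₂h₁ ⇒ λ = E₂/(E₁h₂ − E₂h₁) = 6.78/(295.1 − 160) = 0.05019 per s.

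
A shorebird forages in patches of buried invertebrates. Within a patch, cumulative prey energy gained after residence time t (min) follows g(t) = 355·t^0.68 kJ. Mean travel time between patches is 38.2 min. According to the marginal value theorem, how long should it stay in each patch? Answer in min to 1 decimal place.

81.2 min

Maximise g(t)/(T+t): set derivative to zero → g'(t)(T+t) = g(t).
g'(t) = 0.68·355·t^-0.32. Setting 0.68·355·t^-0.32 = 355·t^0.68/(38.2+t) gives 0.68(38.2+t) = t, so 0.32·t = 0.68×38.2.
t* = 0.68×38.2/0.32 = 81.18 min.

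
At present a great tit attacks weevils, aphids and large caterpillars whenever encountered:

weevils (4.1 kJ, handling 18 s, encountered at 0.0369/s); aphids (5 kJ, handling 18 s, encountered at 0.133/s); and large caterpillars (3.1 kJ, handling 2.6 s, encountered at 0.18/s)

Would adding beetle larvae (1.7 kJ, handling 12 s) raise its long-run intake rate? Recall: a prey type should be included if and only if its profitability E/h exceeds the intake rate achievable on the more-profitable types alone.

Current rate: (0.0369×4.1 + 0.133×5 + 0.18×3.1)/(1 + 0.0369×18 + 0.133×18 + 0.18×2.6) = 0.3036 kJ/s.
Profitability of beetle larvae: 1.7/12 = 0.1417 kJ/s.
0.1417 < 0.3036, so adding beetle larvae would lower the average — exclude it.

No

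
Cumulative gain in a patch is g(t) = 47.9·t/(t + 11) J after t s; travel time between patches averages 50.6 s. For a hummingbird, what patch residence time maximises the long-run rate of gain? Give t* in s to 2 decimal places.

By the marginal value theorem, leave when the instantaneous gain rate g'(t) equals the habitat-wide average g(t)/(T + t).
g'(t) = 47.9·11/(t + 11)². Setting 47.9·11/(t+11)² = 47.9t/[(t+11)(50.6+t)] gives 11(50.6+t) = t(t+11), so t² = 11×50.6 = 556.6.
t* = √556.6 = 23.59 s.

23.59 s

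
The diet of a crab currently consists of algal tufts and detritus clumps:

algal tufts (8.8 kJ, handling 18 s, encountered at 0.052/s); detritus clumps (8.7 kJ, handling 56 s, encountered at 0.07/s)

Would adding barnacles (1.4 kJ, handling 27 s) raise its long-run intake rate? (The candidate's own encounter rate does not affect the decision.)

No

On algal tufts and detritus clumps alone, R = ΣλE/(1+Σλh) = 1.067/5.856 = 0.1821 kJ/s.
Profitability of barnacles: 1.4/27 = 0.05185 kJ/s.
0.05185 < 0.1821, so adding barnacles would lower the average — exclude it.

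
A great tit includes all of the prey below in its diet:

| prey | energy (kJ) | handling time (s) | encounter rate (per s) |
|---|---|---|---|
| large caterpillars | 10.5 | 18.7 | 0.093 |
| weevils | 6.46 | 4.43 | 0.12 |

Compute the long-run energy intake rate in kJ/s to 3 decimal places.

0.536 kJ/s

R = (0.093×10.5 + 0.12×6.46) / (1 + 0.093×18.7 + 0.12×4.43) = 1.752/3.271 = 0.5356 kJ/s.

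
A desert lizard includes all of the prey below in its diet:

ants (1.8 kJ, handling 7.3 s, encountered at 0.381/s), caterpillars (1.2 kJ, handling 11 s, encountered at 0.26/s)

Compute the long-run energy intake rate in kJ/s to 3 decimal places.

R = (0.381×1.8 + 0.26×1.2) / (1 + 0.381×7.3 + 0.26×11) = 0.9978/6.641 = 0.1502 kJ/s.

0.150 kJ/s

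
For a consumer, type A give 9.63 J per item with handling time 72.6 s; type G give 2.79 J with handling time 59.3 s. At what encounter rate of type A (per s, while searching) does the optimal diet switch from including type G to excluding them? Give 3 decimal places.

0.008 per s

At the threshold, the rate on type A alone equals the profitability of type G: λ·9.63/(1 + λ·72.6) = 2.79/59.3 = 0.04705.
Rearranging, λ(9.63 − 0.04705×72.6) = 0.04705, so λ = 0.04705/6.214 = 0.007571 per s.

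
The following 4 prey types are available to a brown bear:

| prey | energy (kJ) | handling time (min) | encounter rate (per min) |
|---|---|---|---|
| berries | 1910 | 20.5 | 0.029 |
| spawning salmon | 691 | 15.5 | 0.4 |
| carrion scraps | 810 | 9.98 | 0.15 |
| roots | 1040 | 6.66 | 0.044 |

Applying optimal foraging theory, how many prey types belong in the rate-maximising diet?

3

Rank by E/h (kJ/min): roots 156, berries 93.2, carrion scraps 81.2, spawning salmon 44.6. Include each in turn until the next type's E/h falls below the running intake rate.
Rate on top 1: 35.39. berries: 93.2 > 35.39 → include.
Rate on top 2: 53.59. carrion scraps: 81.2 > 53.59 → include.
Rate on top 3: 65.78. spawning salmon: 44.6 < 65.78 → exclude; stop.
Optimal diet: roots, berries, carrion scraps — 3 of 4 types.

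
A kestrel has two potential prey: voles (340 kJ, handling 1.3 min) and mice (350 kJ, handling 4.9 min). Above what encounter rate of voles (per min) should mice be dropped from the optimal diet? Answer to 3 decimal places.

0.289 per min

Drop mice once their profitability E₂/h₂ falls below the rate achievable on voles alone: E₂/h₂ = λE₁/(1 + λh₁).
Solve for λ: λE₁h₂ = E₂(1 + λh₁) → λ(E₁h₂ − E₂h₁) = E₂ → λ = E₂/(E₁h₂ − E₂h₁).
λ = 350/(340×4.9 − 350×1.3) = 350/1211 = 0.289 per min.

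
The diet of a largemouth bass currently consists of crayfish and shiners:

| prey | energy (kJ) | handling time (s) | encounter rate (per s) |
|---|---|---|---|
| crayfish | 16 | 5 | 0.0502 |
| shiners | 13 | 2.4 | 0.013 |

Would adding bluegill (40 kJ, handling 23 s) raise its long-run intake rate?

Yes

Intake rate on the current diet: R = (0.0502×16 + 0.013×13) / (1 + 0.0502×5 + 0.013×2.4) = 0.9722/1.282 = 0.7582 kJ/s.
bluegill: E/h = 40/23 = 1.739 kJ/s.
Since 1.739 > R, including bluegill increases the long-run rate.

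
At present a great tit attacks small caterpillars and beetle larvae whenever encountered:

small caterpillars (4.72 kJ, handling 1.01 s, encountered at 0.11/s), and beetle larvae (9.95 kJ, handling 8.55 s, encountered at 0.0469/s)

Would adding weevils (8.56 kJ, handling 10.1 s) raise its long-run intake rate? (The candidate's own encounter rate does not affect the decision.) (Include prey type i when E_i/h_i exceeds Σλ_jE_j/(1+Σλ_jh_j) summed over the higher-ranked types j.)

Yes

Intake rate on the current diet: R = (0.11×4.72 + 0.0469×9.95) / (1 + 0.11×1.01 + 0.0469×8.55) = 0.9859/1.512 = 0.652 kJ/s.
weevils: E/h = 8.56/10.1 = 0.8475 kJ/s.
Since 0.8475 > R, including weevils increases the long-run rate.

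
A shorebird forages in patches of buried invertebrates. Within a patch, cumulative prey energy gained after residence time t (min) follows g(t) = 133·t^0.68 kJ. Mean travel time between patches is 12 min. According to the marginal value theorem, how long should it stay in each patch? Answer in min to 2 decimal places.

25.50 min

Maximise g(t)/(T+t): set derivative to zero → g'(t)(T+t) = g(t).
g'(t) = 0.68·133·t^-0.32. Setting 0.68·133·t^-0.32 = 133·t^0.68/(12+t) gives 0.68(12+t) = t, so 0.32·t = 0.68×12.
t* = 0.68×12/0.32 = 25.5 min.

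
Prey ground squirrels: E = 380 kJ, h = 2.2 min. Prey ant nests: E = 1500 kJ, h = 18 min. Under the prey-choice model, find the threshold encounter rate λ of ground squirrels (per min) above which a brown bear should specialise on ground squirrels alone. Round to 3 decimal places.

Drop ant nests once their profitability E₂/h₂ falls below the rate achievable on ground squirrels alone: E₂/h₂ = λE₁/(1 + λh₁).
Solve for λ: λE₁h₂ = E₂(1 + λh₁) → λ(E₁h₂ − E₂h₁) = E₂ → λ = E₂/(E₁h₂ − E₂h₁).
λ = 1500/(380×18 − 1500×2.2) = 1500/3540 = 0.4237 per min.

0.424 per min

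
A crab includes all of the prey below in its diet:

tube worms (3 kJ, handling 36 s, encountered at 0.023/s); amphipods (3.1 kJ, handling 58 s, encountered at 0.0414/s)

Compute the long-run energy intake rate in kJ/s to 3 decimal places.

R = (0.023×3 + 0.0414×3.1) / (1 + 0.023×36 + 0.0414×58) = 0.1973/4.229 = 0.04666 kJ/s.

0.047 kJ/s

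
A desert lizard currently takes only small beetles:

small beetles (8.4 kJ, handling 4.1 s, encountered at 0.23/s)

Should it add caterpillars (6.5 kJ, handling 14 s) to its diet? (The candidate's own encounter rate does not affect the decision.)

No

Current rate: (0.23×8.4)/(1 + 0.23×4.1) = 0.9943 kJ/s.
Profitability of caterpillars: 6.5/14 = 0.4643 kJ/s.
Since 0.4643 < R, time spent handling caterpillars is better spent searching.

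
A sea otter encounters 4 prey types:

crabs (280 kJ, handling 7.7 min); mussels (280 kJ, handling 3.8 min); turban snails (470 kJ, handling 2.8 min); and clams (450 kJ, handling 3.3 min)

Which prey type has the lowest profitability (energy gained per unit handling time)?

Profitability E/h (kJ/min): crabs = 280/7.7 = 36.4, mussels = 280/3.8 = 73.7, turban snails = 470/2.8 = 168, clams = 450/3.3 = 136.
Ranked: turban snails > clams > mussels > crabs.

crabs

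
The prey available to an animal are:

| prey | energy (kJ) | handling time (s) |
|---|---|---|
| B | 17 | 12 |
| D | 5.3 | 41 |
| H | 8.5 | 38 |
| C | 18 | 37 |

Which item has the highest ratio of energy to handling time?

In descending order of E/h:
B: 17/12 = 1.42 kJ/s
C: 18/37 = 0.486 kJ/s
H: 8.5/38 = 0.224 kJ/s
D: 5.3/41 = 0.129 kJ/s

B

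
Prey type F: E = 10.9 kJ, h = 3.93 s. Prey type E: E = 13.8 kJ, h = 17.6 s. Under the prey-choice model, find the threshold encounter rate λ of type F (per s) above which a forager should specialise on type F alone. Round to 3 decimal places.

At the threshold, the rate on type F alone equals the profitability of type E: λ·10.9/(1 + λ·3.93) = 13.8/17.6 = 0.7841.
Rearranging, λ(10.9 − 0.7841×3.93) = 0.7841, so λ = 0.7841/7.819 = 0.1003 per s.

0.100 per s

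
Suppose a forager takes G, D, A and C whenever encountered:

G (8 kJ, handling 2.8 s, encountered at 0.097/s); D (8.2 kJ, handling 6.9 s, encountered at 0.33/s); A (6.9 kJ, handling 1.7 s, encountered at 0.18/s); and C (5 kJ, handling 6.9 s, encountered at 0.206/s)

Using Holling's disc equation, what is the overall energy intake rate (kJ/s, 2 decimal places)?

1.09 kJ/s

R = (0.097×8 + 0.33×8.2 + 0.18×6.9 + 0.206×5) / (1 + 0.097×2.8 + 0.33×6.9 + 0.18×1.7 + 0.206×6.9) = 5.754/5.276 = 1.091 kJ/s.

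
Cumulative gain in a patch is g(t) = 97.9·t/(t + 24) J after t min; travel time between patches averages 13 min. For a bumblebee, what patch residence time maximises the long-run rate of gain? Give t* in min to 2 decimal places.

17.66 min

Optimal t* satisfies g'(t*) = g(t*)/(T + t*).
g'(t) = 97.9·24/(t + 24)². Setting 97.9·24/(t+24)² = 97.9t/[(t+24)(13+t)] gives 24(13+t) = t(t+24), so t² = 24×13 = 312.
t* = √312 = 17.66 min.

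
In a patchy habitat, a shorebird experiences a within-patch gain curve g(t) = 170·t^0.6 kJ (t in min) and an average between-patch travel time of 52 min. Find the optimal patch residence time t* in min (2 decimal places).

Optimal t* satisfies g'(t*) = g(t*)/(T + t*).
g'(t) = 0.6·170·t^-0.4. Setting 0.6·170·t^-0.4 = 170·t^0.6/(52+t) gives 0.6(52+t) = t, so 0.40·t = 0.6×52.
t* = 0.6×52/0.40 = 78 min.

78.00 min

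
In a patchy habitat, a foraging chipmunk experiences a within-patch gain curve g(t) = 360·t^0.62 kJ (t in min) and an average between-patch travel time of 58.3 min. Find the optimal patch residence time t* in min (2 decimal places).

95.12 min

By the marginal value theorem, leave when the instantaneous gain rate g'(t) equals the habitat-wide average g(t)/(T + t).
g'(t) = 0.62·360·t^-0.38. Setting 0.62·360·t^-0.38 = 360·t^0.62/(58.3+t) gives 0.62(58.3+t) = t, so 0.38·t = 0.62×58.3.
t* = 0.62×58.3/0.38 = 95.12 min.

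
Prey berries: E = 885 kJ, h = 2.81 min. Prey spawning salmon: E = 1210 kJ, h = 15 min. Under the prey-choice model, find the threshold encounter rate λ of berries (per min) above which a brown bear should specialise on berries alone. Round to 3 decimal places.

0.123 per min

Drop spawning salmon once their profitability E₂/h₂ falls below the rate achievable on berries alone: E₂/h₂ = λE₁/(1 + λh₁).
Solve for λ: λE₁h₂ = E₂(1 + λh₁) → λ(E₁h₂ − E₂h₁) = E₂ → λ = E₂/(E₁h₂ − E₂h₁).
λ = 1210/(885×15 − 1210×2.81) = 1210/9875 = 0.1225 per min.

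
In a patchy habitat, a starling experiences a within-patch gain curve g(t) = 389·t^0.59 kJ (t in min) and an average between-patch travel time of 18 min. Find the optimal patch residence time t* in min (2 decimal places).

Optimal t* satisfies g'(t*) = g(t*)/(T + t*).
g'(t) = 0.59·389·t^-0.41. Setting 0.59·389·t^-0.41 = 389·t^0.59/(18+t) gives 0.59(18+t) = t, so 0.41·t = 0.59×18.
t* = 0.59×18/0.41 = 25.9 min.

25.90 min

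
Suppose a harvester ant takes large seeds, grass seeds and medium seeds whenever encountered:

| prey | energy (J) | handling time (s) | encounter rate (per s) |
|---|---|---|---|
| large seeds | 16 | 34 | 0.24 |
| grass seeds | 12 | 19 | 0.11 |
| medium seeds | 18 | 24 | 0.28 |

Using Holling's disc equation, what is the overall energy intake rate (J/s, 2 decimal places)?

0.57 J/s

R = (0.24×16 + 0.11×12 + 0.28×18) / (1 + 0.24×34 + 0.11×19 + 0.28×24) = 10.2/17.97 = 0.5676 J/s.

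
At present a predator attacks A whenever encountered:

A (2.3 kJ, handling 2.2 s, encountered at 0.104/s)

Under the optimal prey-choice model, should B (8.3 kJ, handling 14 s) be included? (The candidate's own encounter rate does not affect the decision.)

Intake rate on the current diet: R = (0.104×2.3) / (1 + 0.104×2.2) = 0.2392/1.229 = 0.1947 kJ/s.
Profitability of B: 8.3/14 = 0.5929 kJ/s.
Since 0.5929 > R, including B increases the long-run rate.

Yes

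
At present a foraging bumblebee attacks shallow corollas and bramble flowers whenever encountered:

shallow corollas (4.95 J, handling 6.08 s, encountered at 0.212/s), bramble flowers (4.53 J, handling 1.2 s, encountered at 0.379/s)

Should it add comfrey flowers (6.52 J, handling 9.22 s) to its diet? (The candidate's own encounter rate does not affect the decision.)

No

Current rate: (0.212×4.95 + 0.379×4.53)/(1 + 0.212×6.08 + 0.379×1.2) = 1.008 J/s.
comfrey flowers: E/h = 6.52/9.22 = 0.7072 J/s.
0.7072 < 1.008, so adding comfrey flowers would lower the average — exclude it.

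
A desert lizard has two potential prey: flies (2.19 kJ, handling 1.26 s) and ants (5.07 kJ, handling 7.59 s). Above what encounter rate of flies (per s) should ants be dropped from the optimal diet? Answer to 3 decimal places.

0.495 per s

The zero-one rule: include ants iff E₂/h₂ > λE₁/(1+λh₁). Equality gives the switch point.
λE₁h₂ = E₂ + λE₂h₁ ⇒ λ = E₂/(E₁h₂ − E₂h₁) = 5.07/(16.62 − 6.388) = 0.4954 per s.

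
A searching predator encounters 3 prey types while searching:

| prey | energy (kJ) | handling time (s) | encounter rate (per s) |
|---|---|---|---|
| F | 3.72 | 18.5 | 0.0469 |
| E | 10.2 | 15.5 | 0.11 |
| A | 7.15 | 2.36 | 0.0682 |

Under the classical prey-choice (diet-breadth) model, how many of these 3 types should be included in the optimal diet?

2

Profitabilities (E/h, kJ/s): A 3.03, E 0.658, F 0.201. Add prey in this order while the next type's profitability exceeds the intake rate on those already taken.
Rate on top 1: 0.42. E: 0.658 > 0.42 → include.
Rate on top 2: 0.5616. F: 0.201 < 0.5616 → exclude; stop.
Optimal diet: A, E — 2 of 3 types.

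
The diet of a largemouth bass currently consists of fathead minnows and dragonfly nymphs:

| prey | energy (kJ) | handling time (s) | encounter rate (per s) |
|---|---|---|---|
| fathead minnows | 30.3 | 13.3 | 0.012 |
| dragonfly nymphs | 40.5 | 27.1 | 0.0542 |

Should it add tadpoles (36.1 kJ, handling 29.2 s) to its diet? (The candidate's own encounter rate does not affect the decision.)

Current rate: (0.012×30.3 + 0.0542×40.5)/(1 + 0.012×13.3 + 0.0542×27.1) = 0.9735 kJ/s.
tadpoles: E/h = 36.1/29.2 = 1.236 kJ/s.
Since 1.236 > R, including tadpoles increases the long-run rate.

Yes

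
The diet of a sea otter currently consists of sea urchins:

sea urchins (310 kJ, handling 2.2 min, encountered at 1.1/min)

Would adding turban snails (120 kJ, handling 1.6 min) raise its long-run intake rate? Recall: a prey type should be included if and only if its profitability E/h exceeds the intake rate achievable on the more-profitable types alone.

No

Current rate: (1.1×310)/(1 + 1.1×2.2) = 99.71 kJ/min.
turban snails: E/h = 120/1.6 = 75 kJ/min.
Since 75 < R, time spent handling turban snails is better spent searching.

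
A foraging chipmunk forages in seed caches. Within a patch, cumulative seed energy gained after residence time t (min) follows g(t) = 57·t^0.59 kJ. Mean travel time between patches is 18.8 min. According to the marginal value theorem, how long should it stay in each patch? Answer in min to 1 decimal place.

By the marginal value theorem, leave when the instantaneous gain rate g'(t) equals the habitat-wide average g(t)/(T + t).
g'(t) = 0.59·57·t^-0.41. Setting 0.59·57·t^-0.41 = 57·t^0.59/(18.8+t) gives 0.59(18.8+t) = t, so 0.41·t = 0.59×18.8.
t* = 0.59×18.8/0.41 = 27.05 min.

27.1 min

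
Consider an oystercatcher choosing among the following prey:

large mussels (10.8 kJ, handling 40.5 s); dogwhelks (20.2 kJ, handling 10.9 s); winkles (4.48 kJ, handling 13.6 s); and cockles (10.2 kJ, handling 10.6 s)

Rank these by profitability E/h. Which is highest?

Profitability E/h (kJ/s): large mussels = 10.8/40.5 = 0.267, dogwhelks = 20.2/10.9 = 1.85, winkles = 4.48/13.6 = 0.329, cockles = 10.2/10.6 = 0.962.
Ranked: dogwhelks > cockles > winkles > large mussels.

dogwhelks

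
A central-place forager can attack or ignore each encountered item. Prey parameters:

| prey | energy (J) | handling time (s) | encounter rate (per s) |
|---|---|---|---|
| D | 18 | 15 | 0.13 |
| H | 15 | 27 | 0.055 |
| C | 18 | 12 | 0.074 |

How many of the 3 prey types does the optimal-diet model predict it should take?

2

Rank by E/h (J/s): C 1.5, D 1.2, H 0.556. Include each in turn until the next type's E/h falls below the running intake rate.
Rate on top 1: 0.7055. D: 1.2 > 0.7055 → include.
Rate on top 2: 0.9567. H: 0.556 < 0.9567 → exclude; stop.
Optimal diet: C, D — 2 of 3 types.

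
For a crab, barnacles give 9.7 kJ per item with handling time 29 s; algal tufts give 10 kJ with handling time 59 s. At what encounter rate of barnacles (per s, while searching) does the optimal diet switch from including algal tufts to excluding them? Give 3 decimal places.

Drop algal tufts once their profitability E₂/h₂ falls below the rate achievable on barnacles alone: E₂/h₂ = λE₁/(1 + λh₁).
Solve for λ: λE₁h₂ = E₂(1 + λh₁) → λ(E₁h₂ − E₂h₁) = E₂ → λ = E₂/(E₁h₂ − E₂h₁).
λ = 10/(9.7×59 − 10×29) = 10/282.3 = 0.03542 per s.

0.035 per s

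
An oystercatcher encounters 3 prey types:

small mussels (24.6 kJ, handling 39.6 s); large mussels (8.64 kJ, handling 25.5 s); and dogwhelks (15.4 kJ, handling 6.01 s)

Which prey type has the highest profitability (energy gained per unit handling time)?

dogwhelks

Profitability E/h (kJ/s): small mussels = 24.6/39.6 = 0.621, large mussels = 8.64/25.5 = 0.339, dogwhelks = 15.4/6.01 = 2.56.
Ranked: dogwhelks > small mussels > large mussels.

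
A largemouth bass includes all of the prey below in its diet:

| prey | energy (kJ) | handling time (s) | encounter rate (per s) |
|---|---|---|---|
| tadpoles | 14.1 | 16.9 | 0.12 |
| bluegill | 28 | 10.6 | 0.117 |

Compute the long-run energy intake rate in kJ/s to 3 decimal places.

1.164 kJ/s

R = Σλ_iE_i / (1 + Σλ_ih_i)
Numerator: 0.12×14.1 + 0.117×28 = 4.968
Denominator: 1 + 0.12×16.9 + 0.117×10.6 = 4.268
R = 4.968/4.268 = 1.164 kJ/s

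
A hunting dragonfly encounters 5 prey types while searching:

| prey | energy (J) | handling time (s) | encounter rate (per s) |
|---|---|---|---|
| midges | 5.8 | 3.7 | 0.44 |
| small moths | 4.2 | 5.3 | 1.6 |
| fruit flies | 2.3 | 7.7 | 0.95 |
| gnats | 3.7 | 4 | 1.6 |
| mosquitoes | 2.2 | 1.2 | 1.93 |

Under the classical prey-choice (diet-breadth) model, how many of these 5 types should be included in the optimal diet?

E/h in descending order: mosquitoes 1.83, midges 1.57, gnats 0.925, small moths 0.792, fruit flies 0.299 J/s. The optimal diet is the largest prefix of this list for which every included type satisfies E_i/h_i > R on the types above it.
Rate on top 1: 1.28. midges: 1.57 > 1.28 → include.
Rate on top 2: 1.375. gnats: 0.925 < 1.375 → exclude; stop.
Optimal diet: mosquitoes, midges — 2 of 5 types.

2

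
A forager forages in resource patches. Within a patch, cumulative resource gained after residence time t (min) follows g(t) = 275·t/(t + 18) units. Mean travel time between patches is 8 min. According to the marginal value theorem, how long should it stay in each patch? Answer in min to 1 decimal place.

Optimal t* satisfies g'(t*) = g(t*)/(T + t*).
g'(t) = 275·18/(t + 18)². Setting 275·18/(t+18)² = 275t/[(t+18)(8+t)] gives 18(8+t) = t(t+18), so t² = 18×8 = 144.
t* = √144 = 12 min.

12.0 min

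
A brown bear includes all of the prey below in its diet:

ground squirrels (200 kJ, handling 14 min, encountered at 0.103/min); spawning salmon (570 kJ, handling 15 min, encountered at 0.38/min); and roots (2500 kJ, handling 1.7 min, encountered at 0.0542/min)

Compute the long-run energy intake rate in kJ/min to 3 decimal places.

45.263 kJ/min

Energy encountered per unit search time: 0.103×200 + 0.38×570 + 0.0542×2500 = 372.7 kJ/min.
Handling time per unit search time: 0.103×14 + 0.38×15 + 0.0542×1.7 = 7.234.
Rate = 372.7/(1 + 7.234) = 45.26 kJ/min.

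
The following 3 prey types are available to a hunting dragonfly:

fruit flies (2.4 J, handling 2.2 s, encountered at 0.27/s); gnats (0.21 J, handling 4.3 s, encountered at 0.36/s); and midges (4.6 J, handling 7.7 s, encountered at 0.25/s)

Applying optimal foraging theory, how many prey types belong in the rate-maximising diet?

2

Profitabilities (E/h, J/s): fruit flies 1.09, midges 0.597, gnats 0.0488. Add prey in this order while the next type's profitability exceeds the intake rate on those already taken.
Rate on top 1: 0.4065. midges: 0.597 > 0.4065 → include.
Rate on top 2: 0.5109. gnats: 0.0488 < 0.5109 → exclude; stop.
Optimal diet: fruit flies, midges — 2 of 3 types.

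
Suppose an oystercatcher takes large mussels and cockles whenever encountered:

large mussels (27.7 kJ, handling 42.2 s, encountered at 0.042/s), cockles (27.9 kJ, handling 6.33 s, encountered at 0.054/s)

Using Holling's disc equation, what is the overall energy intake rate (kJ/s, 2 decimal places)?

R = (0.042×27.7 + 0.054×27.9) / (1 + 0.042×42.2 + 0.054×6.33) = 2.67/3.114 = 0.8574 kJ/s.

0.86 kJ/s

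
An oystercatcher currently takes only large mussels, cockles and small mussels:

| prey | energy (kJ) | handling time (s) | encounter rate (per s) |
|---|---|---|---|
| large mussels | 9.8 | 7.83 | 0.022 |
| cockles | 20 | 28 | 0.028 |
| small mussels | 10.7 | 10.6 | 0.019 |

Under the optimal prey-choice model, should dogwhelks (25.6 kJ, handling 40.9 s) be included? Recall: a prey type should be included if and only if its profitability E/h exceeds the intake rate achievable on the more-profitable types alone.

Yes

Current rate: (0.022×9.8 + 0.028×20 + 0.019×10.7)/(1 + 0.022×7.83 + 0.028×28 + 0.019×10.6) = 0.4537 kJ/s.
dogwhelks: E/h = 25.6/40.9 = 0.6259 kJ/s.
Since 0.6259 > R, including dogwhelks increases the long-run rate.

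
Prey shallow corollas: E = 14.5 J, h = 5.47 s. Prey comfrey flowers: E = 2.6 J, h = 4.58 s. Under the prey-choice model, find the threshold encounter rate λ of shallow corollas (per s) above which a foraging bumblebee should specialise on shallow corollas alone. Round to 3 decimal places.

The zero-one rule: include comfrey flowers iff E₂/h₂ > λE₁/(1+λh₁). Equality gives the switch point.
λE₁h₂ = E₂ + λE₂h₁ ⇒ λ = E₂/(E₁h₂ − E₂h₁) = 2.6/(66.41 − 14.22) = 0.04982 per s.

0.050 per s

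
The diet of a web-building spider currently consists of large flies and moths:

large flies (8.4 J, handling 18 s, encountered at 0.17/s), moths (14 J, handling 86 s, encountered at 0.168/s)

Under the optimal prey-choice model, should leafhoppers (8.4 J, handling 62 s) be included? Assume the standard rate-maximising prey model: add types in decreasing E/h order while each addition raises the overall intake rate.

Current rate: (0.17×8.4 + 0.168×14)/(1 + 0.17×18 + 0.168×86) = 0.2042 J/s.
Profitability of leafhoppers: 8.4/62 = 0.1355 J/s.
Since 0.1355 < R, time spent handling leafhoppers is better spent searching.

No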